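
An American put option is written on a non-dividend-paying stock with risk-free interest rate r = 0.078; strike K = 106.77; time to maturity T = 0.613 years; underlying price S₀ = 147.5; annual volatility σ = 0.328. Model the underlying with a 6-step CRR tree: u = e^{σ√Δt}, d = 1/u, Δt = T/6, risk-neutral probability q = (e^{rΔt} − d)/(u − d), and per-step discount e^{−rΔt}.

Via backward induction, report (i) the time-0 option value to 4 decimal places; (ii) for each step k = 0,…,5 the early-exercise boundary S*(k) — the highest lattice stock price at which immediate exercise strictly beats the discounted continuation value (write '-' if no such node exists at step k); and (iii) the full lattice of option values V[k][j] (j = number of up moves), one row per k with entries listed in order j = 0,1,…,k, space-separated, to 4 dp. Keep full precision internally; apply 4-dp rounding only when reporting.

Δt=0.10217  u=1.11053  d=0.90047  q=0.51190  discount=0.99206
step 6 (expiry): payoffs max(K−S,0) = 28.1374 9.7937 0.0000 0.0000 0.0000 0.0000 0.0000
step 5: (k=5,j=0): S=87.3241, (K−S)⁺=19.4459, hold=18.5984 ⇒ V=19.4459 exercise | (k=5,j=1): S=107.6954, (K−S)⁺=0.0000, hold=4.7423 ⇒ V=4.7423 continue | (k=5,j=2): S=132.8191, (K−S)⁺=0.0000, hold=0.0000 ⇒ V=0.0000 continue | (k=5,j=3): S=163.8037, (K−S)⁺=0.0000, hold=0.0000 ⇒ V=0.0000 continue | (k=5,j=4): S=202.0165, (K−S)⁺=0.0000, hold=0.0000 ⇒ V=0.0000 continue | (k=5,j=5): S=249.1437, (K−S)⁺=0.0000, hold=0.0000 ⇒ V=0.0000 continue  boundary S*=87.3241
step 4: (k=4,j=0): S=96.9763, (K−S)⁺=9.7937, hold=11.8245 ⇒ V=11.8245 continue | (k=4,j=1): S=119.5994, (K−S)⁺=0.0000, hold=2.2964 ⇒ V=2.2964 continue | (k=4,j=2): S=147.5000, (K−S)⁺=0.0000, hold=0.0000 ⇒ V=0.0000 continue | (k=4,j=3): S=181.9094, (K−S)⁺=0.0000, hold=0.0000 ⇒ V=0.0000 continue | (k=4,j=4): S=224.3460, (K−S)⁺=0.0000, hold=0.0000 ⇒ V=0.0000 continue  boundary S*=-
step 3: (k=3,j=0): S=107.6954, (K−S)⁺=0.0000, hold=6.8919 ⇒ V=6.8919 continue | (k=3,j=1): S=132.8191, (K−S)⁺=0.0000, hold=1.1120 ⇒ V=1.1120 continue | (k=3,j=2): S=163.8037, (K−S)⁺=0.0000, hold=0.0000 ⇒ V=0.0000 continue | (k=3,j=3): S=202.0165, (K−S)⁺=0.0000, hold=0.0000 ⇒ V=0.0000 continue  boundary S*=-
step 2: (k=2,j=0): S=119.5994, (K−S)⁺=0.0000, hold=3.9019 ⇒ V=3.9019 continue | (k=2,j=1): S=147.5000, (K−S)⁺=0.0000, hold=0.5384 ⇒ V=0.5384 continue | (k=2,j=2): S=181.9094, (K−S)⁺=0.0000, hold=0.0000 ⇒ V=0.0000 continue  boundary S*=-
step 1: (k=1,j=0): S=132.8191, (K−S)⁺=0.0000, hold=2.1628 ⇒ V=2.1628 continue | (k=1,j=1): S=163.8037, (K−S)⁺=0.0000, hold=0.2607 ⇒ V=0.2607 continue  boundary S*=-
step 0: (k=0,j=0): S=147.5000, (K−S)⁺=0.0000, hold=1.1797 ⇒ V=1.1797 continue  boundary S*=-

price = 1.1797
boundary = - - - - - 87.3241
tree:
1.1797
2.1628 0.2607
3.9019 0.5384 0.0000
6.8919 1.1120 0.0000 0.0000
11.8245 2.2964 0.0000 0.0000 0.0000
19.4459 4.7423 0.0000 0.0000 0.0000 0.0000
28.1374 9.7937 0.0000 0.0000 0.0000 0.0000 0.0000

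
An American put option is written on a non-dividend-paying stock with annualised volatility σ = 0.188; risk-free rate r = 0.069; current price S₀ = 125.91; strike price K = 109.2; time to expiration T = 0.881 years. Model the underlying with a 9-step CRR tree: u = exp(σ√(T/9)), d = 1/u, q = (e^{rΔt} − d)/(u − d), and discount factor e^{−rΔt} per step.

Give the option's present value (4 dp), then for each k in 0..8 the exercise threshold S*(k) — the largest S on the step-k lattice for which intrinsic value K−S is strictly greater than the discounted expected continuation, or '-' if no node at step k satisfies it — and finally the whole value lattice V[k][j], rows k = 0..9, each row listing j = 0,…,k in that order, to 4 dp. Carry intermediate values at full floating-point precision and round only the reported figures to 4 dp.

price = 1.4297
boundary = - - - - - 93.8284 88.4686 93.8284 99.5129
tree:
1.4297
2.4304 0.6050
4.0363 1.1085 0.1886
6.5222 1.9934 0.3773 0.0321
10.2043 3.5031 0.7471 0.0706 0.0000
15.3716 5.9806 1.4607 0.1555 0.0000 0.0000
20.7314 9.8341 2.8104 0.3424 0.0000 0.0000 0.0000
25.7850 15.3716 5.2940 0.7542 0.0000 0.0000 0.0000 0.0000
30.5500 20.7314 9.6871 1.6610 0.0000 0.0000 0.0000 0.0000 0.0000
35.0427 25.7850 15.3716 3.6581 0.0000 0.0000 0.0000 0.0000 0.0000 0.0000

params: Δt=0.09789 u=1.06058 d=0.94288 q=0.54288 e^(-rΔt)=0.99327
t_9 payoffs: 35.0427 25.7850 15.3716 3.6581 0.0000 0.0000 0.0000 0.0000 0.0000 0.0000
t_8: node(8,0) S=78.6500 payoff=30.5500 vs cont=29.8149 → 30.5500 [stop]  node(8,1) S=88.4686 payoff=20.7314 vs cont=19.9963 → 20.7314 [stop]  node(8,2) S=99.5129 payoff=9.6871 vs cont=8.9520 → 9.6871 [stop]  node(8,3) S=111.9360 payoff=0.0000 vs cont=1.6610 → 1.6610 [wait]  node(8,4) S=125.9100 payoff=0.0000 vs cont=0.0000 → 0.0000 [wait]  node(8,5) S=141.6285 payoff=0.0000 vs cont=0.0000 → 0.0000 [wait]  node(8,6) S=159.3092 payoff=0.0000 vs cont=0.0000 → 0.0000 [wait]  node(8,7) S=179.1972 payoff=0.0000 vs cont=0.0000 → 0.0000 [wait]  node(8,8) S=201.5680 payoff=0.0000 vs cont=0.0000 → 0.0000 [wait]  ⇒ S*(8)=99.5129
t_7: node(7,0) S=83.4150 payoff=25.7850 vs cont=25.0499 → 25.7850 [stop]  node(7,1) S=93.8284 payoff=15.3716 vs cont=14.6365 → 15.3716 [stop]  node(7,2) S=105.5419 payoff=3.6581 vs cont=5.2940 → 5.2940 [wait]  node(7,3) S=118.7176 payoff=0.0000 vs cont=0.7542 → 0.7542 [wait]  node(7,4) S=133.5382 payoff=0.0000 vs cont=0.0000 → 0.0000 [wait]  node(7,5) S=150.2089 payoff=0.0000 vs cont=0.0000 → 0.0000 [wait]  node(7,6) S=168.9609 payoff=0.0000 vs cont=0.0000 → 0.0000 [wait]  node(7,7) S=190.0537 payoff=0.0000 vs cont=0.0000 → 0.0000 [wait]  ⇒ S*(7)=93.8284
t_6: node(6,0) S=88.4686 payoff=20.7314 vs cont=19.9963 → 20.7314 [stop]  node(6,1) S=99.5129 payoff=9.6871 vs cont=9.8341 → 9.8341 [wait]  node(6,2) S=111.9360 payoff=0.0000 vs cont=2.8104 → 2.8104 [wait]  node(6,3) S=125.9100 payoff=0.0000 vs cont=0.3424 → 0.3424 [wait]  node(6,4) S=141.6285 payoff=0.0000 vs cont=0.0000 → 0.0000 [wait]  node(6,5) S=159.3092 payoff=0.0000 vs cont=0.0000 → 0.0000 [wait]  node(6,6) S=179.1972 payoff=0.0000 vs cont=0.0000 → 0.0000 [wait]  ⇒ S*(6)=88.4686
t_5: node(5,0) S=93.8284 payoff=15.3716 vs cont=14.7158 → 15.3716 [stop]  node(5,1) S=105.5419 payoff=3.6581 vs cont=5.9806 → 5.9806 [wait]  node(5,2) S=118.7176 payoff=0.0000 vs cont=1.4607 → 1.4607 [wait]  node(5,3) S=133.5382 payoff=0.0000 vs cont=0.1555 → 0.1555 [wait]  node(5,4) S=150.2089 payoff=0.0000 vs cont=0.0000 → 0.0000 [wait]  node(5,5) S=168.9609 payoff=0.0000 vs cont=0.0000 → 0.0000 [wait]  ⇒ S*(5)=93.8284
t_4: node(4,0) S=99.5129 payoff=9.6871 vs cont=10.2043 → 10.2043 [wait]  node(4,1) S=111.9360 payoff=0.0000 vs cont=3.5031 → 3.5031 [wait]  node(4,2) S=125.9100 payoff=0.0000 vs cont=0.7471 → 0.7471 [wait]  node(4,3) S=141.6285 payoff=0.0000 vs cont=0.0706 → 0.0706 [wait]  node(4,4) S=159.3092 payoff=0.0000 vs cont=0.0000 → 0.0000 [wait]  ⇒ S*(4)=-
t_3: node(3,0) S=105.5419 payoff=3.6581 vs cont=6.5222 → 6.5222 [wait]  node(3,1) S=118.7176 payoff=0.0000 vs cont=1.9934 → 1.9934 [wait]  node(3,2) S=133.5382 payoff=0.0000 vs cont=0.3773 → 0.3773 [wait]  node(3,3) S=150.2089 payoff=0.0000 vs cont=0.0321 → 0.0321 [wait]  ⇒ S*(3)=-
t_2: node(2,0) S=111.9360 payoff=0.0000 vs cont=4.0363 → 4.0363 [wait]  node(2,1) S=125.9100 payoff=0.0000 vs cont=1.1085 → 1.1085 [wait]  node(2,2) S=141.6285 payoff=0.0000 vs cont=0.1886 → 0.1886 [wait]  ⇒ S*(2)=-
t_1: node(1,0) S=118.7176 payoff=0.0000 vs cont=2.4304 → 2.4304 [wait]  node(1,1) S=133.5382 payoff=0.0000 vs cont=0.6050 → 0.6050 [wait]  ⇒ S*(1)=-
t_0: node(0,0) S=125.9100 payoff=0.0000 vs cont=1.4297 → 1.4297 [wait]  ⇒ S*(0)=-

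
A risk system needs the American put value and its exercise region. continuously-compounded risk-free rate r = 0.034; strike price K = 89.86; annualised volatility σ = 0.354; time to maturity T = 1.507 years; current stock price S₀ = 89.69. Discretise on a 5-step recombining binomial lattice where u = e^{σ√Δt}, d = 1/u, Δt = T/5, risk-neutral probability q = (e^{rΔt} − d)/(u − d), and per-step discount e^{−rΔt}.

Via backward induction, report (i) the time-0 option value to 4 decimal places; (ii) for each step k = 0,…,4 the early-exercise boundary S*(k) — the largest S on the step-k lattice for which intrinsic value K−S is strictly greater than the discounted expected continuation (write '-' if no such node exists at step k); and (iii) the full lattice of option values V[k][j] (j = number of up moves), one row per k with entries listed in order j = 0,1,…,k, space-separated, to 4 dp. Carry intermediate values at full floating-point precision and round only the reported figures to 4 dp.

price = 14.1492
boundary = - - - 50.0650 60.8048
tree:
14.1492
20.8388 7.1458
29.5192 11.8048 2.2098
39.7950 18.9291 4.2761 0.0000
48.6378 29.0552 8.2745 0.0000 0.0000
55.9188 39.7950 16.0117 0.0000 0.0000 0.0000

Δt=0.30140, u=1.21452, d=0.82337, q=0.47790, disc=e^(-rΔt)=0.98980
k=5 terminal: V=max(K-S,0) → 55.9188 39.7950 16.0117 0.0000 0.0000 0.0000
k=4: j=0 S=41.2222 intr=48.6378 cont=47.7217 V=48.6378[EX]; j=1 S=60.8048 intr=29.0552 cont=28.1391 V=29.0552[EX]; j=2 S=89.6900 intr=0.1700 cont=8.2745 V=8.2745[hold]; j=3 S=132.2972 intr=0.0000 cont=0.0000 V=0.0000[hold]; j=4 S=195.1448 intr=0.0000 cont=0.0000 V=0.0000[hold]  S*(4)=60.8048
k=3: j=0 S=50.0650 intr=39.7950 cont=38.8788 V=39.7950[EX]; j=1 S=73.8483 intr=16.0117 cont=18.9291 V=18.9291[hold]; j=2 S=108.9299 intr=0.0000 cont=4.2761 V=4.2761[hold]; j=3 S=160.6770 intr=0.0000 cont=0.0000 V=0.0000[hold]  S*(3)=50.0650
k=2: j=0 S=60.8048 intr=29.0552 cont=29.5192 V=29.5192[hold]; j=1 S=89.6900 intr=0.1700 cont=11.8048 V=11.8048[hold]; j=2 S=132.2972 intr=0.0000 cont=2.2098 V=2.2098[hold]  S*(2)=-
k=1: j=0 S=73.8483 intr=16.0117 cont=20.8388 V=20.8388[hold]; j=1 S=108.9299 intr=0.0000 cont=7.1458 V=7.1458[hold]  S*(1)=-
k=0: j=0 S=89.6900 intr=0.1700 cont=14.1492 V=14.1492[hold]  S*(0)=-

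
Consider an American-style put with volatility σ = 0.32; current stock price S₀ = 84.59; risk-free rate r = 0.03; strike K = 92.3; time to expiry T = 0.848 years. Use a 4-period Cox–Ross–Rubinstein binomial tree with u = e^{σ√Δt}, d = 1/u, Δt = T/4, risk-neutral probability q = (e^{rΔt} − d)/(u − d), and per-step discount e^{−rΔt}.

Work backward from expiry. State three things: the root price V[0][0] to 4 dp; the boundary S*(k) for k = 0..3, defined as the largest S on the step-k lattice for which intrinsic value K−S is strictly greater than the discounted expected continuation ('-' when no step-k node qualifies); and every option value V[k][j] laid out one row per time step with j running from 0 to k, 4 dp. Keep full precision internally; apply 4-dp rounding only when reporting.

price = 13.9582
boundary = - - 63.0002 73.0013
tree:
13.9582
20.6747 7.0044
29.2998 11.7809 2.0206
37.9307 19.2987 3.9470 0.0000
45.3793 29.2998 7.7100 0.0000 0.0000

params: Δt=0.21200 u=1.15875 d=0.86300 q=0.48481 e^(-rΔt)=0.99366
t_4 payoffs: 45.3793 29.2998 7.7100 0.0000 0.0000
t_3: node(3,0) S=54.3693 payoff=37.9307 vs cont=37.3456 → 37.9307 [stop]  node(3,1) S=73.0013 payoff=19.2987 vs cont=18.7136 → 19.2987 [stop]  node(3,2) S=98.0184 payoff=0.0000 vs cont=3.9470 → 3.9470 [wait]  node(3,3) S=131.6087 payoff=0.0000 vs cont=0.0000 → 0.0000 [wait]  ⇒ S*(3)=73.0013
t_2: node(2,0) S=63.0002 payoff=29.2998 vs cont=28.7146 → 29.2998 [stop]  node(2,1) S=84.5900 payoff=7.7100 vs cont=11.7809 → 11.7809 [wait]  node(2,2) S=113.5785 payoff=0.0000 vs cont=2.0206 → 2.0206 [wait]  ⇒ S*(2)=63.0002
t_1: node(1,0) S=73.0013 payoff=19.2987 vs cont=20.6747 → 20.6747 [wait]  node(1,1) S=98.0184 payoff=0.0000 vs cont=7.0044 → 7.0044 [wait]  ⇒ S*(1)=-
t_0: node(0,0) S=84.5900 payoff=7.7100 vs cont=13.9582 → 13.9582 [wait]  ⇒ S*(0)=-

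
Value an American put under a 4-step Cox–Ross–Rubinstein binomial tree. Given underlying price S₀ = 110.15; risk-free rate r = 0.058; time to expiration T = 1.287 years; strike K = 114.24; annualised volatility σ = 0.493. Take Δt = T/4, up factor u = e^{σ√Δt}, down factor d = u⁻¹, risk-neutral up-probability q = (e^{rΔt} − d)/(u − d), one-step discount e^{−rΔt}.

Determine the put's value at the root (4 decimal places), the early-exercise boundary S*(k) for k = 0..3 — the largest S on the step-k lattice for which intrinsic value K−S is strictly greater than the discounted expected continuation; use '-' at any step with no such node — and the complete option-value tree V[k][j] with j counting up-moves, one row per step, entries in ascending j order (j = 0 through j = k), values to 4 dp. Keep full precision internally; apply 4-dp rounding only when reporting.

price = 22.7152
boundary = - - 62.9634 83.2792
tree:
22.7152
34.8505 9.6073
51.2766 17.2746 1.1329
66.6363 30.9608 2.1526 0.0000
78.2491 51.2766 4.0900 0.0000 0.0000

Δt=0.32175  u=1.32266  d=0.75605  q=0.46379  discount=0.98151
step 4 (expiry): payoffs max(K−S,0) = 78.2491 51.2766 4.0900 0.0000 0.0000
step 3: (k=3,j=0): S=47.6037, (K−S)⁺=66.6363, hold=64.5242 ⇒ V=66.6363 exercise | (k=3,j=1): S=83.2792, (K−S)⁺=30.9608, hold=28.8487 ⇒ V=30.9608 exercise | (k=3,j=2): S=145.6909, (K−S)⁺=0.0000, hold=2.1526 ⇒ V=2.1526 continue | (k=3,j=3): S=254.8758, (K−S)⁺=0.0000, hold=0.0000 ⇒ V=0.0000 continue  boundary S*=83.2792
step 2: (k=2,j=0): S=62.9634, (K−S)⁺=51.2766, hold=49.1644 ⇒ V=51.2766 exercise | (k=2,j=1): S=110.1500, (K−S)⁺=4.0900, hold=17.2746 ⇒ V=17.2746 continue | (k=2,j=2): S=192.6995, (K−S)⁺=0.0000, hold=1.1329 ⇒ V=1.1329 continue  boundary S*=62.9634
step 1: (k=1,j=0): S=83.2792, (K−S)⁺=30.9608, hold=34.8505 ⇒ V=34.8505 continue | (k=1,j=1): S=145.6909, (K−S)⁺=0.0000, hold=9.6073 ⇒ V=9.6073 continue  boundary S*=-
step 0: (k=0,j=0): S=110.1500, (K−S)⁺=4.0900, hold=22.7152 ⇒ V=22.7152 continue  boundary S*=-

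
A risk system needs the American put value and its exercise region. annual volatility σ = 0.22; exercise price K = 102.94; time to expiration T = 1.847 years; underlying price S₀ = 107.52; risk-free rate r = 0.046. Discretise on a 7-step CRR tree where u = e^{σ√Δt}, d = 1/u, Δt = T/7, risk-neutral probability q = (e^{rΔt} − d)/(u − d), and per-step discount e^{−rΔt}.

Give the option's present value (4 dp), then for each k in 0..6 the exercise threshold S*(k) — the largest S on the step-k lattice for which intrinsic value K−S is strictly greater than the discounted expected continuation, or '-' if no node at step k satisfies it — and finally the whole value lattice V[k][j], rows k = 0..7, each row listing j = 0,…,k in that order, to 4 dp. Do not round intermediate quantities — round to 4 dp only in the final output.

params: Δt=0.26386 u=1.11964 d=0.89314 q=0.52569 e^(-rΔt)=0.98794
t_7 payoffs: 54.1939 41.8322 26.3356 6.9092 0.0000 0.0000 0.0000 0.0000
t_6: node(6,0) S=54.5781 payoff=48.3619 vs cont=47.1201 → 48.3619 [stop]  node(6,1) S=68.4188 payoff=34.5212 vs cont=33.2794 → 34.5212 [stop]  node(6,2) S=85.7694 payoff=17.1706 vs cont=15.9288 → 17.1706 [stop]  node(6,3) S=107.5200 payoff=0.0000 vs cont=3.2375 → 3.2375 [wait]  node(6,4) S=134.7865 payoff=0.0000 vs cont=0.0000 → 0.0000 [wait]  node(6,5) S=168.9676 payoff=0.0000 vs cont=0.0000 → 0.0000 [wait]  node(6,6) S=211.8168 payoff=0.0000 vs cont=0.0000 → 0.0000 [wait]  ⇒ S*(6)=85.7694
t_5: node(5,0) S=61.1078 payoff=41.8322 vs cont=40.5903 → 41.8322 [stop]  node(5,1) S=76.6044 payoff=26.3356 vs cont=25.0937 → 26.3356 [stop]  node(5,2) S=96.0308 payoff=6.9092 vs cont=9.7273 → 9.7273 [wait]  node(5,3) S=120.3837 payoff=0.0000 vs cont=1.5171 → 1.5171 [wait]  node(5,4) S=150.9124 payoff=0.0000 vs cont=0.0000 → 0.0000 [wait]  node(5,5) S=189.1829 payoff=0.0000 vs cont=0.0000 → 0.0000 [wait]  ⇒ S*(5)=76.6044
t_4: node(4,0) S=68.4188 payoff=34.5212 vs cont=33.2794 → 34.5212 [stop]  node(4,1) S=85.7694 payoff=17.1706 vs cont=17.3924 → 17.3924 [wait]  node(4,2) S=107.5200 payoff=0.0000 vs cont=5.3460 → 5.3460 [wait]  node(4,3) S=134.7865 payoff=0.0000 vs cont=0.7109 → 0.7109 [wait]  node(4,4) S=168.9676 payoff=0.0000 vs cont=0.0000 → 0.0000 [wait]  ⇒ S*(4)=68.4188
t_3: node(3,0) S=76.6044 payoff=26.3356 vs cont=25.2089 → 26.3356 [stop]  node(3,1) S=96.0308 payoff=6.9092 vs cont=10.9262 → 10.9262 [wait]  node(3,2) S=120.3837 payoff=0.0000 vs cont=2.8742 → 2.8742 [wait]  node(3,3) S=150.9124 payoff=0.0000 vs cont=0.3331 → 0.3331 [wait]  ⇒ S*(3)=76.6044
t_2: node(2,0) S=85.7694 payoff=17.1706 vs cont=18.0150 → 18.0150 [wait]  node(2,1) S=107.5200 payoff=0.0000 vs cont=6.6126 → 6.6126 [wait]  node(2,2) S=134.7865 payoff=0.0000 vs cont=1.5198 → 1.5198 [wait]  ⇒ S*(2)=-
t_1: node(1,0) S=96.0308 payoff=6.9092 vs cont=11.8758 → 11.8758 [wait]  node(1,1) S=120.3837 payoff=0.0000 vs cont=3.8879 → 3.8879 [wait]  ⇒ S*(1)=-
t_0: node(0,0) S=107.5200 payoff=0.0000 vs cont=7.5840 → 7.5840 [wait]  ⇒ S*(0)=-

price = 7.5840
boundary = - - - 76.6044 68.4188 76.6044 85.7694
tree:
7.5840
11.8758 3.8879
18.0150 6.6126 1.5198
26.3356 10.9262 2.8742 0.3331
34.5212 17.3924 5.3460 0.7109 0.0000
41.8322 26.3356 9.7273 1.5171 0.0000 0.0000
48.3619 34.5212 17.1706 3.2375 0.0000 0.0000 0.0000
54.1939 41.8322 26.3356 6.9092 0.0000 0.0000 0.0000 0.0000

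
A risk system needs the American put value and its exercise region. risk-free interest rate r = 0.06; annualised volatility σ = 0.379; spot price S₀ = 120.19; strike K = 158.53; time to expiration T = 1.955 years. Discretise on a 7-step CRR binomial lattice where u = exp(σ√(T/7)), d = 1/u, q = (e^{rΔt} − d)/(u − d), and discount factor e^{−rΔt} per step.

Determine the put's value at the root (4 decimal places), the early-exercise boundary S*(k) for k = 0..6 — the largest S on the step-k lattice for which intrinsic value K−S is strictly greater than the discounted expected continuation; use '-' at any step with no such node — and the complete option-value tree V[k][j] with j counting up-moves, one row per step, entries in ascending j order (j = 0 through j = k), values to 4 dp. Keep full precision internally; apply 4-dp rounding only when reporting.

Δt=0.27929  u=1.22176  d=0.81849  q=0.49200  discount=0.98338
step 7 (expiry): payoffs max(K−S,0) = 128.9520 114.3791 92.6261 60.1555 11.6867 0.0000 0.0000 0.0000
step 6: (k=6,j=0): S=36.1372, (K−S)⁺=122.3928, hold=119.7585 ⇒ V=122.3928 exercise | (k=6,j=1): S=53.9418, (K−S)⁺=104.5882, hold=101.9538 ⇒ V=104.5882 exercise | (k=6,j=2): S=80.5187, (K−S)⁺=78.0113, hold=75.3769 ⇒ V=78.0113 exercise | (k=6,j=3): S=120.1900, (K−S)⁺=38.3400, hold=35.7056 ⇒ V=38.3400 exercise | (k=6,j=4): S=179.4071, (K−S)⁺=0.0000, hold=5.8382 ⇒ V=5.8382 continue | (k=6,j=5): S=267.8004, (K−S)⁺=0.0000, hold=0.0000 ⇒ V=0.0000 continue | (k=6,j=6): S=399.7446, (K−S)⁺=0.0000, hold=0.0000 ⇒ V=0.0000 continue  boundary S*=120.1900
step 5: (k=5,j=0): S=44.1509, (K−S)⁺=114.3791, hold=111.7447 ⇒ V=114.3791 exercise | (k=5,j=1): S=65.9039, (K−S)⁺=92.6261, hold=89.9917 ⇒ V=92.6261 exercise | (k=5,j=2): S=98.3745, (K−S)⁺=60.1555, hold=57.5211 ⇒ V=60.1555 exercise | (k=5,j=3): S=146.8433, (K−S)⁺=11.6867, hold=21.9778 ⇒ V=21.9778 continue | (k=5,j=4): S=219.1924, (K−S)⁺=0.0000, hold=2.9166 ⇒ V=2.9166 continue | (k=5,j=5): S=327.1876, (K−S)⁺=0.0000, hold=0.0000 ⇒ V=0.0000 continue  boundary S*=98.3745
step 4: (k=4,j=0): S=53.9418, (K−S)⁺=104.5882, hold=101.9538 ⇒ V=104.5882 exercise | (k=4,j=1): S=80.5187, (K−S)⁺=78.0113, hold=75.3769 ⇒ V=78.0113 exercise | (k=4,j=2): S=120.1900, (K−S)⁺=38.3400, hold=40.6847 ⇒ V=40.6847 continue | (k=4,j=3): S=179.4071, (K−S)⁺=0.0000, hold=12.3904 ⇒ V=12.3904 continue | (k=4,j=4): S=267.8004, (K−S)⁺=0.0000, hold=1.4570 ⇒ V=1.4570 continue  boundary S*=80.5187
step 3: (k=3,j=0): S=65.9039, (K−S)⁺=92.6261, hold=89.9917 ⇒ V=92.6261 exercise | (k=3,j=1): S=98.3745, (K−S)⁺=60.1555, hold=58.6555 ⇒ V=60.1555 exercise | (k=3,j=2): S=146.8433, (K−S)⁺=11.6867, hold=26.3192 ⇒ V=26.3192 continue | (k=3,j=3): S=219.1924, (K−S)⁺=0.0000, hold=6.8947 ⇒ V=6.8947 continue  boundary S*=98.3745
step 2: (k=2,j=0): S=80.5187, (K−S)⁺=78.0113, hold=75.3769 ⇒ V=78.0113 exercise | (k=2,j=1): S=120.1900, (K−S)⁺=38.3400, hold=42.7851 ⇒ V=42.7851 continue | (k=2,j=2): S=179.4071, (K−S)⁺=0.0000, hold=16.4838 ⇒ V=16.4838 continue  boundary S*=80.5187
step 1: (k=1,j=0): S=98.3745, (K−S)⁺=60.1555, hold=59.6718 ⇒ V=60.1555 exercise | (k=1,j=1): S=146.8433, (K−S)⁺=11.6867, hold=29.3490 ⇒ V=29.3490 continue  boundary S*=98.3745
step 0: (k=0,j=0): S=120.1900, (K−S)⁺=38.3400, hold=44.2510 ⇒ V=44.2510 continue  boundary S*=-

price = 44.2510
boundary = - 98.3745 80.5187 98.3745 80.5187 98.3745 120.1900
tree:
44.2510
60.1555 29.3490
78.0113 42.7851 16.4838
92.6261 60.1555 26.3192 6.8947
104.5882 78.0113 40.6847 12.3904 1.4570
114.3791 92.6261 60.1555 21.9778 2.9166 0.0000
122.3928 104.5882 78.0113 38.3400 5.8382 0.0000 0.0000
128.9520 114.3791 92.6261 60.1555 11.6867 0.0000 0.0000 0.0000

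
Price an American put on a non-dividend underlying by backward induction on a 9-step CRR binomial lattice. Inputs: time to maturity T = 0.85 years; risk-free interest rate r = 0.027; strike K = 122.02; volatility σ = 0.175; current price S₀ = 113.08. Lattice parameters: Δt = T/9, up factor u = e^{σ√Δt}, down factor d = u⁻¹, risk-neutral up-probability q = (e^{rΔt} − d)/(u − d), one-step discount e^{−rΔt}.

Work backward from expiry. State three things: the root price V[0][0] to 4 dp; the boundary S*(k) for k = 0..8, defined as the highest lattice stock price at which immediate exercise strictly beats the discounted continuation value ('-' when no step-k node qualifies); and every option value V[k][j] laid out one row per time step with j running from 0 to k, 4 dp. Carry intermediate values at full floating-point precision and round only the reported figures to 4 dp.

price = 11.5927
boundary = - - 101.5483 96.2312 101.5483 96.2312 101.5483 107.1591 113.0800
tree:
11.5927
15.6436 7.7630
20.4717 11.0883 4.6107
25.7888 15.3394 7.0640 2.2793
30.8275 20.4717 10.4907 3.8107 0.8210
35.6023 25.7888 14.9993 6.2165 1.5210 0.1533
40.1272 30.8275 20.4717 9.8224 2.7869 0.3137 0.0000
44.4151 35.6023 25.7888 14.8609 5.0362 0.6423 0.0000 0.0000
48.4785 40.1272 30.8275 20.4717 8.9400 1.3149 0.0000 0.0000 0.0000
52.3291 44.4151 35.6023 25.7888 14.8609 2.6920 0.0000 0.0000 0.0000 0.0000

params: Δt=0.09444 u=1.05525 d=0.94764 q=0.51028 e^(-rΔt)=0.99745
t_9 payoffs: 52.3291 44.4151 35.6023 25.7888 14.8609 2.6920 0.0000 0.0000 0.0000 0.0000
t_8: node(8,0) S=73.5415 payoff=48.4785 vs cont=48.1677 → 48.4785 [stop]  node(8,1) S=81.8928 payoff=40.1272 vs cont=39.8164 → 40.1272 [stop]  node(8,2) S=91.1925 payoff=30.8275 vs cont=30.5167 → 30.8275 [stop]  node(8,3) S=101.5483 payoff=20.4717 vs cont=20.1610 → 20.4717 [stop]  node(8,4) S=113.0800 payoff=8.9400 vs cont=8.6292 → 8.9400 [stop]  node(8,5) S=125.9213 payoff=0.0000 vs cont=1.3149 → 1.3149 [wait]  node(8,6) S=140.2208 payoff=0.0000 vs cont=0.0000 → 0.0000 [wait]  node(8,7) S=156.1441 payoff=0.0000 vs cont=0.0000 → 0.0000 [wait]  node(8,8) S=173.8757 payoff=0.0000 vs cont=0.0000 → 0.0000 [wait]  ⇒ S*(8)=113.0800
t_7: node(7,0) S=77.6049 payoff=44.4151 vs cont=44.1043 → 44.4151 [stop]  node(7,1) S=86.4177 payoff=35.6023 vs cont=35.2916 → 35.6023 [stop]  node(7,2) S=96.2312 payoff=25.7888 vs cont=25.4781 → 25.7888 [stop]  node(7,3) S=107.1591 payoff=14.8609 vs cont=14.5501 → 14.8609 [stop]  node(7,4) S=119.3280 payoff=2.6920 vs cont=5.0362 → 5.0362 [wait]  node(7,5) S=132.8788 payoff=0.0000 vs cont=0.6423 → 0.6423 [wait]  node(7,6) S=147.9684 payoff=0.0000 vs cont=0.0000 → 0.0000 [wait]  node(7,7) S=164.7716 payoff=0.0000 vs cont=0.0000 → 0.0000 [wait]  ⇒ S*(7)=107.1591
t_6: node(6,0) S=81.8928 payoff=40.1272 vs cont=39.8164 → 40.1272 [stop]  node(6,1) S=91.1925 payoff=30.8275 vs cont=30.5167 → 30.8275 [stop]  node(6,2) S=101.5483 payoff=20.4717 vs cont=20.1610 → 20.4717 [stop]  node(6,3) S=113.0800 payoff=8.9400 vs cont=9.8224 → 9.8224 [wait]  node(6,4) S=125.9213 payoff=0.0000 vs cont=2.7869 → 2.7869 [wait]  node(6,5) S=140.2208 payoff=0.0000 vs cont=0.3137 → 0.3137 [wait]  node(6,6) S=156.1441 payoff=0.0000 vs cont=0.0000 → 0.0000 [wait]  ⇒ S*(6)=101.5483
t_5: node(5,0) S=86.4177 payoff=35.6023 vs cont=35.2916 → 35.6023 [stop]  node(5,1) S=96.2312 payoff=25.7888 vs cont=25.4781 → 25.7888 [stop]  node(5,2) S=107.1591 payoff=14.8609 vs cont=14.9993 → 14.9993 [wait]  node(5,3) S=119.3280 payoff=2.6920 vs cont=6.2165 → 6.2165 [wait]  node(5,4) S=132.8788 payoff=0.0000 vs cont=1.5210 → 1.5210 [wait]  node(5,5) S=147.9684 payoff=0.0000 vs cont=0.1533 → 0.1533 [wait]  ⇒ S*(5)=96.2312
t_4: node(4,0) S=91.1925 payoff=30.8275 vs cont=30.5167 → 30.8275 [stop]  node(4,1) S=101.5483 payoff=20.4717 vs cont=20.2314 → 20.4717 [stop]  node(4,2) S=113.0800 payoff=8.9400 vs cont=10.4907 → 10.4907 [wait]  node(4,3) S=125.9213 payoff=0.0000 vs cont=3.8107 → 3.8107 [wait]  node(4,4) S=140.2208 payoff=0.0000 vs cont=0.8210 → 0.8210 [wait]  ⇒ S*(4)=101.5483
t_3: node(3,0) S=96.2312 payoff=25.7888 vs cont=25.4781 → 25.7888 [stop]  node(3,1) S=107.1591 payoff=14.8609 vs cont=15.3394 → 15.3394 [wait]  node(3,2) S=119.3280 payoff=2.6920 vs cont=7.0640 → 7.0640 [wait]  node(3,3) S=132.8788 payoff=0.0000 vs cont=2.2793 → 2.2793 [wait]  ⇒ S*(3)=96.2312
t_2: node(2,0) S=101.5483 payoff=20.4717 vs cont=20.4046 → 20.4717 [stop]  node(2,1) S=113.0800 payoff=8.9400 vs cont=11.0883 → 11.0883 [wait]  node(2,2) S=125.9213 payoff=0.0000 vs cont=4.6107 → 4.6107 [wait]  ⇒ S*(2)=101.5483
t_1: node(1,0) S=107.1591 payoff=14.8609 vs cont=15.6436 → 15.6436 [wait]  node(1,1) S=119.3280 payoff=2.6920 vs cont=7.7630 → 7.7630 [wait]  ⇒ S*(1)=-
t_0: node(0,0) S=113.0800 payoff=8.9400 vs cont=11.5927 → 11.5927 [wait]  ⇒ S*(0)=-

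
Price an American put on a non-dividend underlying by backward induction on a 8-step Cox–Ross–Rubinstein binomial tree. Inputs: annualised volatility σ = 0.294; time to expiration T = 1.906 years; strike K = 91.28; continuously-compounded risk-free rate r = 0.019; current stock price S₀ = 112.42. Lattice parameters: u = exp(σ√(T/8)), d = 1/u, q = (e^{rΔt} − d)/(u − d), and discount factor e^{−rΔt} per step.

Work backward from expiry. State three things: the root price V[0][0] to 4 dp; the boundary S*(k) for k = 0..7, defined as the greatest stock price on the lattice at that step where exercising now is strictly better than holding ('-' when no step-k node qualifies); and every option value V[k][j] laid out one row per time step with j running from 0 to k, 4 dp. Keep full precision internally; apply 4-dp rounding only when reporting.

price = 7.1353
boundary = - - - - - 54.8566 63.3216 73.0928
tree:
7.1353
10.5197 3.5353
15.1165 5.6382 1.2902
21.0687 8.8096 2.2549 0.2569
28.3116 13.4194 3.8976 0.4963 0.0000
36.4234 19.7893 6.6439 0.9586 0.0000 0.0000
43.7568 27.9584 11.1244 1.8516 0.0000 0.0000 0.0000
50.1098 36.4234 18.1872 3.5764 0.0000 0.0000 0.0000 0.0000
55.6136 43.7568 27.9584 6.9081 0.0000 0.0000 0.0000 0.0000 0.0000

params: Δt=0.23825 u=1.15431 d=0.86632 q=0.47994 e^(-rΔt)=0.99548
t_8 payoffs: 55.6136 43.7568 27.9584 6.9081 0.0000 0.0000 0.0000 0.0000 0.0000
t_7: node(7,0) S=41.1702 payoff=50.1098 vs cont=49.6975 → 50.1098 [stop]  node(7,1) S=54.8566 payoff=36.4234 vs cont=36.0111 → 36.4234 [stop]  node(7,2) S=73.0928 payoff=18.1872 vs cont=17.7749 → 18.1872 [stop]  node(7,3) S=97.3914 payoff=0.0000 vs cont=3.5764 → 3.5764 [wait]  node(7,4) S=129.7677 payoff=0.0000 vs cont=0.0000 → 0.0000 [wait]  node(7,5) S=172.9070 payoff=0.0000 vs cont=0.0000 → 0.0000 [wait]  node(7,6) S=230.3872 payoff=0.0000 vs cont=0.0000 → 0.0000 [wait]  node(7,7) S=306.9759 payoff=0.0000 vs cont=0.0000 → 0.0000 [wait]  ⇒ S*(7)=73.0928
t_6: node(6,0) S=47.5232 payoff=43.7568 vs cont=43.3445 → 43.7568 [stop]  node(6,1) S=63.3216 payoff=27.9584 vs cont=27.5462 → 27.9584 [stop]  node(6,2) S=84.3719 payoff=6.9081 vs cont=11.1244 → 11.1244 [wait]  node(6,3) S=112.4200 payoff=0.0000 vs cont=1.8516 → 1.8516 [wait]  node(6,4) S=149.7923 payoff=0.0000 vs cont=0.0000 → 0.0000 [wait]  node(6,5) S=199.5885 payoff=0.0000 vs cont=0.0000 → 0.0000 [wait]  node(6,6) S=265.9386 payoff=0.0000 vs cont=0.0000 → 0.0000 [wait]  ⇒ S*(6)=63.3216
t_5: node(5,0) S=54.8566 payoff=36.4234 vs cont=36.0111 → 36.4234 [stop]  node(5,1) S=73.0928 payoff=18.1872 vs cont=19.7893 → 19.7893 [wait]  node(5,2) S=97.3914 payoff=0.0000 vs cont=6.6439 → 6.6439 [wait]  node(5,3) S=129.7677 payoff=0.0000 vs cont=0.9586 → 0.9586 [wait]  node(5,4) S=172.9070 payoff=0.0000 vs cont=0.0000 → 0.0000 [wait]  node(5,5) S=230.3872 payoff=0.0000 vs cont=0.0000 → 0.0000 [wait]  ⇒ S*(5)=54.8566
t_4: node(4,0) S=63.3216 payoff=27.9584 vs cont=28.3116 → 28.3116 [wait]  node(4,1) S=84.3719 payoff=6.9081 vs cont=13.4194 → 13.4194 [wait]  node(4,2) S=112.4200 payoff=0.0000 vs cont=3.8976 → 3.8976 [wait]  node(4,3) S=149.7923 payoff=0.0000 vs cont=0.4963 → 0.4963 [wait]  node(4,4) S=199.5885 payoff=0.0000 vs cont=0.0000 → 0.0000 [wait]  ⇒ S*(4)=-
t_3: node(3,0) S=73.0928 payoff=18.1872 vs cont=21.0687 → 21.0687 [wait]  node(3,1) S=97.3914 payoff=0.0000 vs cont=8.8096 → 8.8096 [wait]  node(3,2) S=129.7677 payoff=0.0000 vs cont=2.2549 → 2.2549 [wait]  node(3,3) S=172.9070 payoff=0.0000 vs cont=0.2569 → 0.2569 [wait]  ⇒ S*(3)=-
t_2: node(2,0) S=84.3719 payoff=6.9081 vs cont=15.1165 → 15.1165 [wait]  node(2,1) S=112.4200 payoff=0.0000 vs cont=5.6382 → 5.6382 [wait]  node(2,2) S=149.7923 payoff=0.0000 vs cont=1.2902 → 1.2902 [wait]  ⇒ S*(2)=-
t_1: node(1,0) S=97.3914 payoff=0.0000 vs cont=10.5197 → 10.5197 [wait]  node(1,1) S=129.7677 payoff=0.0000 vs cont=3.5353 → 3.5353 [wait]  ⇒ S*(1)=-
t_0: node(0,0) S=112.4200 payoff=0.0000 vs cont=7.1353 → 7.1353 [wait]  ⇒ S*(0)=-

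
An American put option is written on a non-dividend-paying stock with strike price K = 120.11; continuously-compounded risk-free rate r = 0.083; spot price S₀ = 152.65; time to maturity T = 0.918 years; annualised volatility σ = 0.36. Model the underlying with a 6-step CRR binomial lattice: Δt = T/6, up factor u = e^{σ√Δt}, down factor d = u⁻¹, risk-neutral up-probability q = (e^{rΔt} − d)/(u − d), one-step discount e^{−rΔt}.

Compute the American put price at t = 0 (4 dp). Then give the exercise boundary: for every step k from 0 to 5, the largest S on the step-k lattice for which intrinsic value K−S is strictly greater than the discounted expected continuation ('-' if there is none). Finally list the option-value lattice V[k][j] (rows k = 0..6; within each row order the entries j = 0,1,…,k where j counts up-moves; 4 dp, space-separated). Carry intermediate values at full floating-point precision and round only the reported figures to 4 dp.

Δt=0.15300  u=1.15121  d=0.86865  q=0.51008  discount=0.98738
step 6 (expiry): payoffs max(K−S,0) = 54.5308 33.1987 4.9275 0.0000 0.0000 0.0000 0.0000
step 5: (k=5,j=0): S=75.4956, (K−S)⁺=44.6144, hold=43.0988 ⇒ V=44.6144 exercise | (k=5,j=1): S=100.0533, (K−S)⁺=20.0567, hold=18.5410 ⇒ V=20.0567 exercise | (k=5,j=2): S=132.5995, (K−S)⁺=0.0000, hold=2.3836 ⇒ V=2.3836 continue | (k=5,j=3): S=175.7324, (K−S)⁺=0.0000, hold=0.0000 ⇒ V=0.0000 continue | (k=5,j=4): S=232.8960, (K−S)⁺=0.0000, hold=0.0000 ⇒ V=0.0000 continue | (k=5,j=5): S=308.6542, (K−S)⁺=0.0000, hold=0.0000 ⇒ V=0.0000 continue  boundary S*=100.0533
step 4: (k=4,j=0): S=86.9113, (K−S)⁺=33.1987, hold=31.6830 ⇒ V=33.1987 exercise | (k=4,j=1): S=115.1825, (K−S)⁺=4.9275, hold=10.9026 ⇒ V=10.9026 continue | (k=4,j=2): S=152.6500, (K−S)⁺=0.0000, hold=1.1530 ⇒ V=1.1530 continue | (k=4,j=3): S=202.3052, (K−S)⁺=0.0000, hold=0.0000 ⇒ V=0.0000 continue | (k=4,j=4): S=268.1125, (K−S)⁺=0.0000, hold=0.0000 ⇒ V=0.0000 continue  boundary S*=86.9113
step 3: (k=3,j=0): S=100.0533, (K−S)⁺=20.0567, hold=21.5504 ⇒ V=21.5504 continue | (k=3,j=1): S=132.5995, (K−S)⁺=0.0000, hold=5.8547 ⇒ V=5.8547 continue | (k=3,j=2): S=175.7324, (K−S)⁺=0.0000, hold=0.5578 ⇒ V=0.5578 continue | (k=3,j=3): S=232.8960, (K−S)⁺=0.0000, hold=0.0000 ⇒ V=0.0000 continue  boundary S*=-
step 2: (k=2,j=0): S=115.1825, (K−S)⁺=4.9275, hold=13.3733 ⇒ V=13.3733 continue | (k=2,j=1): S=152.6500, (K−S)⁺=0.0000, hold=3.1130 ⇒ V=3.1130 continue | (k=2,j=2): S=202.3052, (K−S)⁺=0.0000, hold=0.2698 ⇒ V=0.2698 continue  boundary S*=-
step 1: (k=1,j=0): S=132.5995, (K−S)⁺=0.0000, hold=8.0370 ⇒ V=8.0370 continue | (k=1,j=1): S=175.7324, (K−S)⁺=0.0000, hold=1.6418 ⇒ V=1.6418 continue  boundary S*=-
step 0: (k=0,j=0): S=152.6500, (K−S)⁺=0.0000, hold=4.7146 ⇒ V=4.7146 continue  boundary S*=-

price = 4.7146
boundary = - - - - 86.9113 100.0533
tree:
4.7146
8.0370 1.6418
13.3733 3.1130 0.2698
21.5504 5.8547 0.5578 0.0000
33.1987 10.9026 1.1530 0.0000 0.0000
44.6144 20.0567 2.3836 0.0000 0.0000 0.0000
54.5308 33.1987 4.9275 0.0000 0.0000 0.0000 0.0000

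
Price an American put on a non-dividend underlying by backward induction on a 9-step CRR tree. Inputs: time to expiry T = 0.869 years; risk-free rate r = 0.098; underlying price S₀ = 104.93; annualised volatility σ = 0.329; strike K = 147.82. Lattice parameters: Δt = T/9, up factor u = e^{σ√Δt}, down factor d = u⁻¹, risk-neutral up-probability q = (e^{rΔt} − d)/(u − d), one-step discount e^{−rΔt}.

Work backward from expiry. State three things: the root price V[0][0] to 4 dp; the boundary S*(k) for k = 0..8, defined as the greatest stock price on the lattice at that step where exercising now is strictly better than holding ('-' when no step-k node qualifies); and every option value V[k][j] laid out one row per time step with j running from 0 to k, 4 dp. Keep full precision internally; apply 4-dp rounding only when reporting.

price = 42.8900
boundary = 104.9300 94.7330 104.9300 116.2246 104.9300 116.2246 104.9300 116.2246 128.7350
tree:
42.8900
53.0870 31.8228
62.2931 42.8900 22.2238
70.6046 53.0870 31.5954 14.0094
78.1083 62.2931 42.8900 21.4418 7.4287
84.8829 70.6046 53.0870 31.5954 12.4936 2.9054
90.9991 78.1083 62.2931 42.8900 20.3295 5.5141 0.5589
96.5209 84.8829 70.6046 53.0870 31.5954 10.3381 1.1776 0.0000
101.5061 90.9991 78.1083 62.2931 42.8900 19.0850 2.4812 0.0000 0.0000
106.0069 96.5209 84.8829 70.6046 53.0870 31.5954 5.2279 0.0000 0.0000 0.0000

Δt=0.09656, u=1.10764, d=0.90282, q=0.52088, disc=e^(-rΔt)=0.99058
k=9 terminal: V=max(K-S,0) → 106.0069 96.5209 84.8829 70.6046 53.0870 31.5954 5.2279 0.0000 0.0000 0.0000
k=8: j=0 S=46.3139 intr=101.5061 cont=100.1140 V=101.5061[EX]; j=1 S=56.8209 intr=90.9991 cont=89.6069 V=90.9991[EX]; j=2 S=69.7117 intr=78.1083 cont=76.7162 V=78.1083[EX]; j=3 S=85.5269 intr=62.2931 cont=60.9010 V=62.2931[EX]; j=4 S=104.9300 intr=42.8900 cont=41.4979 V=42.8900[EX]; j=5 S=128.7350 intr=19.0850 cont=17.6928 V=19.0850[EX]; j=6 S=157.9406 intr=0.0000 cont=2.4812 V=2.4812[hold]; j=7 S=193.7720 intr=0.0000 cont=0.0000 V=0.0000[hold]; j=8 S=237.7323 intr=0.0000 cont=0.0000 V=0.0000[hold]  S*(8)=128.7350
k=7: j=0 S=51.2991 intr=96.5209 cont=95.1288 V=96.5209[EX]; j=1 S=62.9371 intr=84.8829 cont=83.4907 V=84.8829[EX]; j=2 S=77.2154 intr=70.6046 cont=69.2124 V=70.6046[EX]; j=3 S=94.7330 intr=53.0870 cont=51.6949 V=53.0870[EX]; j=4 S=116.2246 intr=31.5954 cont=30.2032 V=31.5954[EX]; j=5 S=142.5921 intr=5.2279 cont=10.3381 V=10.3381[hold]; j=6 S=174.9413 intr=0.0000 cont=1.1776 V=1.1776[hold]; j=7 S=214.6296 intr=0.0000 cont=0.0000 V=0.0000[hold]  S*(7)=116.2246
k=6: j=0 S=56.8209 intr=90.9991 cont=89.6069 V=90.9991[EX]; j=1 S=69.7117 intr=78.1083 cont=76.7162 V=78.1083[EX]; j=2 S=85.5269 intr=62.2931 cont=60.9010 V=62.2931[EX]; j=3 S=104.9300 intr=42.8900 cont=41.4979 V=42.8900[EX]; j=4 S=128.7350 intr=19.0850 cont=20.3295 V=20.3295[hold]; j=5 S=157.9406 intr=0.0000 cont=5.5141 V=5.5141[hold]; j=6 S=193.7720 intr=0.0000 cont=0.5589 V=0.5589[hold]  S*(6)=104.9300
k=5: j=0 S=62.9371 intr=84.8829 cont=83.4907 V=84.8829[EX]; j=1 S=77.2154 intr=70.6046 cont=69.2124 V=70.6046[EX]; j=2 S=94.7330 intr=53.0870 cont=51.6949 V=53.0870[EX]; j=3 S=116.2246 intr=31.5954 cont=30.8454 V=31.5954[EX]; j=4 S=142.5921 intr=5.2279 cont=12.4936 V=12.4936[hold]; j=5 S=174.9413 intr=0.0000 cont=2.9054 V=2.9054[hold]  S*(5)=116.2246
k=4: j=0 S=69.7117 intr=78.1083 cont=76.7162 V=78.1083[EX]; j=1 S=85.5269 intr=62.2931 cont=60.9010 V=62.2931[EX]; j=2 S=104.9300 intr=42.8900 cont=41.4979 V=42.8900[EX]; j=3 S=128.7350 intr=19.0850 cont=21.4418 V=21.4418[hold]; j=4 S=157.9406 intr=0.0000 cont=7.4287 V=7.4287[hold]  S*(4)=104.9300
k=3: j=0 S=77.2154 intr=70.6046 cont=69.2124 V=70.6046[EX]; j=1 S=94.7330 intr=53.0870 cont=51.6949 V=53.0870[EX]; j=2 S=116.2246 intr=31.5954 cont=31.4193 V=31.5954[EX]; j=3 S=142.5921 intr=5.2279 cont=14.0094 V=14.0094[hold]  S*(3)=116.2246
k=2: j=0 S=85.5269 intr=62.2931 cont=60.9010 V=62.2931[EX]; j=1 S=104.9300 intr=42.8900 cont=41.4979 V=42.8900[EX]; j=2 S=128.7350 intr=19.0850 cont=22.2238 V=22.2238[hold]  S*(2)=104.9300
k=1: j=0 S=94.7330 intr=53.0870 cont=51.6949 V=53.0870[EX]; j=1 S=116.2246 intr=31.5954 cont=31.8228 V=31.8228[hold]  S*(1)=94.7330
k=0: j=0 S=104.9300 intr=42.8900 cont=41.6152 V=42.8900[EX]  S*(0)=104.9300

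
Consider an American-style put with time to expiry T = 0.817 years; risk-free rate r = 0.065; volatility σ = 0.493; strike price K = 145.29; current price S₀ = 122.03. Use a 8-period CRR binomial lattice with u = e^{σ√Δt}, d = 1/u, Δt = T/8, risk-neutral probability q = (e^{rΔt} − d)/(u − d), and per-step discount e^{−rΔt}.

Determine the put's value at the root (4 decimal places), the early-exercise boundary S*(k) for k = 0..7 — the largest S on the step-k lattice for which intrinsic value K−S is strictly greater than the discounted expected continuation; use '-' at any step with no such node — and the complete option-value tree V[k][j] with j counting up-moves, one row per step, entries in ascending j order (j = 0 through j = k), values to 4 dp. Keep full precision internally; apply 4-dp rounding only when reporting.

params: Δt=0.10212 u=1.17064 d=0.85424 q=0.48174 e^(-rΔt)=0.99338
t_8 payoffs: 110.6890 97.8731 80.3103 56.2424 23.2600 0.0000 0.0000 0.0000 0.0000
t_7: node(7,0) S=40.5052 payoff=104.7848 vs cont=103.8235 → 104.7848 [stop]  node(7,1) S=55.5080 payoff=89.7820 vs cont=88.8208 → 89.7820 [stop]  node(7,2) S=76.0676 payoff=69.2224 vs cont=68.2611 → 69.2224 [stop]  node(7,3) S=104.2424 payoff=41.0476 vs cont=40.0863 → 41.0476 [stop]  node(7,4) S=142.8528 payoff=2.4372 vs cont=11.9749 → 11.9749 [wait]  node(7,5) S=195.7642 payoff=0.0000 vs cont=0.0000 → 0.0000 [wait]  node(7,6) S=268.2735 payoff=0.0000 vs cont=0.0000 → 0.0000 [wait]  node(7,7) S=367.6396 payoff=0.0000 vs cont=0.0000 → 0.0000 [wait]  ⇒ S*(7)=104.2424
t_6: node(6,0) S=47.4169 payoff=97.8731 vs cont=96.9118 → 97.8731 [stop]  node(6,1) S=64.9797 payoff=80.3103 vs cont=79.3490 → 80.3103 [stop]  node(6,2) S=89.0476 payoff=56.2424 vs cont=55.2812 → 56.2424 [stop]  node(6,3) S=122.0300 payoff=23.2600 vs cont=26.8631 → 26.8631 [wait]  node(6,4) S=167.2288 payoff=0.0000 vs cont=6.1650 → 6.1650 [wait]  node(6,5) S=229.1688 payoff=0.0000 vs cont=0.0000 → 0.0000 [wait]  node(6,6) S=314.0509 payoff=0.0000 vs cont=0.0000 → 0.0000 [wait]  ⇒ S*(6)=89.0476
t_5: node(5,0) S=55.5080 payoff=89.7820 vs cont=88.8208 → 89.7820 [stop]  node(5,1) S=76.0676 payoff=69.2224 vs cont=68.2611 → 69.2224 [stop]  node(5,2) S=104.2424 payoff=41.0476 vs cont=41.8106 → 41.8106 [wait]  node(5,3) S=142.8528 payoff=2.4372 vs cont=16.7801 → 16.7801 [wait]  node(5,4) S=195.7642 payoff=0.0000 vs cont=3.1739 → 3.1739 [wait]  node(5,5) S=268.2735 payoff=0.0000 vs cont=0.0000 → 0.0000 [wait]  ⇒ S*(5)=76.0676
t_4: node(4,0) S=64.9797 payoff=80.3103 vs cont=79.3490 → 80.3103 [stop]  node(4,1) S=89.0476 payoff=56.2424 vs cont=55.6463 → 56.2424 [stop]  node(4,2) S=122.0300 payoff=23.2600 vs cont=29.5555 → 29.5555 [wait]  node(4,3) S=167.2288 payoff=0.0000 vs cont=10.1578 → 10.1578 [wait]  node(4,4) S=229.1688 payoff=0.0000 vs cont=1.6340 → 1.6340 [wait]  ⇒ S*(4)=89.0476
t_3: node(3,0) S=76.0676 payoff=69.2224 vs cont=68.2611 → 69.2224 [stop]  node(3,1) S=104.2424 payoff=41.0476 vs cont=43.0991 → 43.0991 [wait]  node(3,2) S=142.8528 payoff=2.4372 vs cont=20.0770 → 20.0770 [wait]  node(3,3) S=195.7642 payoff=0.0000 vs cont=6.0115 → 6.0115 [wait]  ⇒ S*(3)=76.0676
t_2: node(2,0) S=89.0476 payoff=56.2424 vs cont=56.2629 → 56.2629 [wait]  node(2,1) S=122.0300 payoff=23.2600 vs cont=31.7966 → 31.7966 [wait]  node(2,2) S=167.2288 payoff=0.0000 vs cont=13.2130 → 13.2130 [wait]  ⇒ S*(2)=-
t_1: node(1,0) S=104.2424 payoff=41.0476 vs cont=44.1821 → 44.1821 [wait]  node(1,1) S=142.8528 payoff=2.4372 vs cont=22.6929 → 22.6929 [wait]  ⇒ S*(1)=-
t_0: node(0,0) S=122.0300 payoff=23.2600 vs cont=33.6060 → 33.6060 [wait]  ⇒ S*(0)=-

price = 33.6060
boundary = - - - 76.0676 89.0476 76.0676 89.0476 104.2424
tree:
33.6060
44.1821 22.6929
56.2629 31.7966 13.2130
69.2224 43.0991 20.0770 6.0115
80.3103 56.2424 29.5555 10.1578 1.6340
89.7820 69.2224 41.8106 16.7801 3.1739 0.0000
97.8731 80.3103 56.2424 26.8631 6.1650 0.0000 0.0000
104.7848 89.7820 69.2224 41.0476 11.9749 0.0000 0.0000 0.0000
110.6890 97.8731 80.3103 56.2424 23.2600 0.0000 0.0000 0.0000 0.0000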